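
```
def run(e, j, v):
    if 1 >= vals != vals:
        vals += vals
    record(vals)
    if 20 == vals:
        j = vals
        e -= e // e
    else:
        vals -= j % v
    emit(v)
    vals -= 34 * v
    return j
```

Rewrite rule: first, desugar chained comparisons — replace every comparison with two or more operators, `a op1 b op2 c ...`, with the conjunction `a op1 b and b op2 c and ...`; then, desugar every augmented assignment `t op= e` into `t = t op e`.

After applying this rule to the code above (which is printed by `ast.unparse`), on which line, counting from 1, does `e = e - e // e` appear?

Transformed code:
def run(e, j, v):
    if 1 >= vals and vals != vals:
        vals = vals + vals
    record(vals)
    if 20 == vals:
        j = vals
        e = e - e // e
    else:
        vals = vals - j % v
    emit(v)
    vals = vals - 34 * v
    return j

7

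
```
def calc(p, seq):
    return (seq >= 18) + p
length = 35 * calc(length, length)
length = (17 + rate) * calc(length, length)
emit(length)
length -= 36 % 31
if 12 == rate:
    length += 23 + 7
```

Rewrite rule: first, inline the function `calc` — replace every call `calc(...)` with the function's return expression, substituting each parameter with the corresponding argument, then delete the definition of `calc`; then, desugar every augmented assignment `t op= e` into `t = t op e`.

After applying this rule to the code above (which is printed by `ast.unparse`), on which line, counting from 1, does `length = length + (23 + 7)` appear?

Transformed code:
length = 35 * ((length >= 18) + length)
length = (17 + rate) * ((length >= 18) + length)
emit(length)
length = length - 36 % 31
if 12 == rate:
    length = length + (23 + 7)

6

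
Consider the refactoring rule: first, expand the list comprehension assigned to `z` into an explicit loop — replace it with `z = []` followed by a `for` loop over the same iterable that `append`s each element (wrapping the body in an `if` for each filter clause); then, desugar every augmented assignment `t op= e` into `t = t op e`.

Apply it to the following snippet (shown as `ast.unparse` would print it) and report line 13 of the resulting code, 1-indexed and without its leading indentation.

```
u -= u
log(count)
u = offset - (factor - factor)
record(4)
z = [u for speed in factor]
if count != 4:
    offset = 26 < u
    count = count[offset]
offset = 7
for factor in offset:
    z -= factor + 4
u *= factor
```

z = z - (factor + 4)

Transformed code:
u = u - u
log(count)
u = offset - (factor - factor)
record(4)
z = []
for speed in factor:
    z.append(u)
if count != 4:
    offset = 26 < u
    count = count[offset]
offset = 7
for factor in offset:
    z = z - (factor + 4)
u = u * factor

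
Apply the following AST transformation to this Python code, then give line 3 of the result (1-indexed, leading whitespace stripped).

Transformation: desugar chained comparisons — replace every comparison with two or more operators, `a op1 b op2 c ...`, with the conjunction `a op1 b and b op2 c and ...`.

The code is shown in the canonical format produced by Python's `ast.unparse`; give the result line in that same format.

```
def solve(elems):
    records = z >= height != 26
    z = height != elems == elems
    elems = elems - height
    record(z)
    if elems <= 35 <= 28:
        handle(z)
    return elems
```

z = height != elems and elems == elems

Transformed code:
def solve(elems):
    records = z >= height and height != 26
    z = height != elems and elems == elems
    elems = elems - height
    record(z)
    if elems <= 35 and 35 <= 28:
        handle(z)
    return elems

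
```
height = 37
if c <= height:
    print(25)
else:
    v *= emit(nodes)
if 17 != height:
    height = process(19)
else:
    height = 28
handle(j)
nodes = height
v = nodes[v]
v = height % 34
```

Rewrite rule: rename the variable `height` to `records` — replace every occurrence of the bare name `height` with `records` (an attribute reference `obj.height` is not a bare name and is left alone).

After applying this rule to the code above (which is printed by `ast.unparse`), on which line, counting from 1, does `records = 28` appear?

Transformed code:
records = 37
if c <= records:
    print(25)
else:
    v *= emit(nodes)
if 17 != records:
    records = process(19)
else:
    records = 28
handle(j)
nodes = records
v = nodes[v]
v = records % 34

9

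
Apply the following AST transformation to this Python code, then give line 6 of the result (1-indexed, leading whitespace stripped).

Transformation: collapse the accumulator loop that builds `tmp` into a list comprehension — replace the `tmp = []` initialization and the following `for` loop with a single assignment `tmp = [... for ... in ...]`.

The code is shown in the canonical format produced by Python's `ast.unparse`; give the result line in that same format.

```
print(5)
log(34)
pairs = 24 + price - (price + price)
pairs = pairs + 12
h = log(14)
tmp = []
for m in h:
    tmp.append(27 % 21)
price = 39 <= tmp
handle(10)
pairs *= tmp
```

tmp = [27 % 21 for m in h]

Transformed code:
print(5)
log(34)
pairs = 24 + price - (price + price)
pairs = pairs + 12
h = log(14)
tmp = [27 % 21 for m in h]
price = 39 <= tmp
handle(10)
pairs *= tmp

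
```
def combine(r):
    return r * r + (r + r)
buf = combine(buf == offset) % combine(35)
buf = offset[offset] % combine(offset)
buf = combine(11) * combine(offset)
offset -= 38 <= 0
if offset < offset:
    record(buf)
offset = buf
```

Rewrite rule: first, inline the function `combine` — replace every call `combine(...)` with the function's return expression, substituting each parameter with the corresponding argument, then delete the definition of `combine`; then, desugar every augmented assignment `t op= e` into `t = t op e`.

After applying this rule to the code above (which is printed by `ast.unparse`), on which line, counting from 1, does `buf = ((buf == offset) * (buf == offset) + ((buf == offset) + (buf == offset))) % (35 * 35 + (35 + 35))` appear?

Transformed code:
buf = ((buf == offset) * (buf == offset) + ((buf == offset) + (buf == offset))) % (35 * 35 + (35 + 35))
buf = offset[offset] % (offset * offset + (offset + offset))
buf = (11 * 11 + (11 + 11)) * (offset * offset + (offset + offset))
offset = offset - (38 <= 0)
if offset < offset:
    record(buf)
offset = buf

1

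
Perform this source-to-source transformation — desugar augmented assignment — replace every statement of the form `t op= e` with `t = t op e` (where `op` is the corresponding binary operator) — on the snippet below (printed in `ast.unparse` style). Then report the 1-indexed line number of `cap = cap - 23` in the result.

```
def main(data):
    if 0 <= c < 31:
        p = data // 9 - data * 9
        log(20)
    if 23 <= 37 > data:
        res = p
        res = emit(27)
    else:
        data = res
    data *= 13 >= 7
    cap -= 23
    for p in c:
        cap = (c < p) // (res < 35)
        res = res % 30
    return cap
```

Transformed code:
def main(data):
    if 0 <= c < 31:
        p = data // 9 - data * 9
        log(20)
    if 23 <= 37 > data:
        res = p
        res = emit(27)
    else:
        data = res
    data = data * (13 >= 7)
    cap = cap - 23
    for p in c:
        cap = (c < p) // (res < 35)
        res = res % 30
    return cap

11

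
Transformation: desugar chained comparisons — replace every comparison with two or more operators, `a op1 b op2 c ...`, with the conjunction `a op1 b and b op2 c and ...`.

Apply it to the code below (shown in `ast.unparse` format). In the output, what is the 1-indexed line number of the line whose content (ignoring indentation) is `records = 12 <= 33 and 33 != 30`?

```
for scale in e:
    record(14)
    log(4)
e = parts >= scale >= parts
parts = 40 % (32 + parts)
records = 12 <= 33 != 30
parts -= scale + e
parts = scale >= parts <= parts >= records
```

6

Transformed code:
for scale in e:
    record(14)
    log(4)
e = parts >= scale and scale >= parts
parts = 40 % (32 + parts)
records = 12 <= 33 and 33 != 30
parts -= scale + e
parts = scale >= parts and parts <= parts and (parts >= records)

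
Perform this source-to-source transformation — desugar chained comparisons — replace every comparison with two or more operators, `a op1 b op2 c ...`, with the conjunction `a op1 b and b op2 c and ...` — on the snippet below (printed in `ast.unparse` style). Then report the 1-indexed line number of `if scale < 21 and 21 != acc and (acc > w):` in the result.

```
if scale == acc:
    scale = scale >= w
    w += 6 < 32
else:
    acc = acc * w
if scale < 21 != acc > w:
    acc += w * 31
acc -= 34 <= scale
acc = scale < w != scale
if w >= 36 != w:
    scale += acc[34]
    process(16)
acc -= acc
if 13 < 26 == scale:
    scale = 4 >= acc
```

Transformed code:
if scale == acc:
    scale = scale >= w
    w += 6 < 32
else:
    acc = acc * w
if scale < 21 and 21 != acc and (acc > w):
    acc += w * 31
acc -= 34 <= scale
acc = scale < w and w != scale
if w >= 36 and 36 != w:
    scale += acc[34]
    process(16)
acc -= acc
if 13 < 26 and 26 == scale:
    scale = 4 >= acc

6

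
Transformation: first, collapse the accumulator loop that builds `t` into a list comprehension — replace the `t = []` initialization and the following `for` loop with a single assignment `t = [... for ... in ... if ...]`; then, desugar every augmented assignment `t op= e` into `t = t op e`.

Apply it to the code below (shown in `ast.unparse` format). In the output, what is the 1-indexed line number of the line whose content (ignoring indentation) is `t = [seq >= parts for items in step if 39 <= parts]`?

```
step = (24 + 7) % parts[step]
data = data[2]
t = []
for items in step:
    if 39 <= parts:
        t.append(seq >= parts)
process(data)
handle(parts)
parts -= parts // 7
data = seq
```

Transformed code:
step = (24 + 7) % parts[step]
data = data[2]
t = [seq >= parts for items in step if 39 <= parts]
process(data)
handle(parts)
parts = parts - parts // 7
data = seq

3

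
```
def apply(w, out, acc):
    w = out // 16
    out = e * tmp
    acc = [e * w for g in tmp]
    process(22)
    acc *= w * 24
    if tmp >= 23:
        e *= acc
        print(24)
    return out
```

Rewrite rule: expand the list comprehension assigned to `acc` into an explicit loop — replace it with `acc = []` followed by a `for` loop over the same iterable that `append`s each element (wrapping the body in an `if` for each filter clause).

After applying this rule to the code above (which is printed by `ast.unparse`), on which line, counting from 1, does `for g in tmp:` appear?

5

Transformed code:
def apply(w, out, acc):
    w = out // 16
    out = e * tmp
    acc = []
    for g in tmp:
        acc.append(e * w)
    process(22)
    acc *= w * 24
    if tmp >= 23:
        e *= acc
        print(24)
    return out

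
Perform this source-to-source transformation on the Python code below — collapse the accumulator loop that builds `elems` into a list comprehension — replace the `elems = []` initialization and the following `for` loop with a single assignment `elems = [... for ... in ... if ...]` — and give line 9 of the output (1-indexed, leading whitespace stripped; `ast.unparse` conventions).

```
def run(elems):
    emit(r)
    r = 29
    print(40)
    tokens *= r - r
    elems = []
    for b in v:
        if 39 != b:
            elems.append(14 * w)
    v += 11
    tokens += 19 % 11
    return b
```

return b

Transformed code:
def run(elems):
    emit(r)
    r = 29
    print(40)
    tokens *= r - r
    elems = [14 * w for b in v if 39 != b]
    v += 11
    tokens += 19 % 11
    return b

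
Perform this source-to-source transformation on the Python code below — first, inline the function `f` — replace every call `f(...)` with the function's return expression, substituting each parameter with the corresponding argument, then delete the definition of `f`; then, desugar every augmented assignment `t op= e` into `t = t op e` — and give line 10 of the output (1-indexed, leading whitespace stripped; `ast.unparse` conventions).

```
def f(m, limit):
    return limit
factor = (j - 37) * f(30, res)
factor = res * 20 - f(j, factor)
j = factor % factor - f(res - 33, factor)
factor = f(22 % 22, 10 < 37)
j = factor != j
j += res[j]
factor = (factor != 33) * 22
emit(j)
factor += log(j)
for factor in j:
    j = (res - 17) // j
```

for factor in j:

Transformed code:
factor = (j - 37) * res
factor = res * 20 - factor
j = factor % factor - factor
factor = 10 < 37
j = factor != j
j = j + res[j]
factor = (factor != 33) * 22
emit(j)
factor = factor + log(j)
for factor in j:
    j = (res - 17) // j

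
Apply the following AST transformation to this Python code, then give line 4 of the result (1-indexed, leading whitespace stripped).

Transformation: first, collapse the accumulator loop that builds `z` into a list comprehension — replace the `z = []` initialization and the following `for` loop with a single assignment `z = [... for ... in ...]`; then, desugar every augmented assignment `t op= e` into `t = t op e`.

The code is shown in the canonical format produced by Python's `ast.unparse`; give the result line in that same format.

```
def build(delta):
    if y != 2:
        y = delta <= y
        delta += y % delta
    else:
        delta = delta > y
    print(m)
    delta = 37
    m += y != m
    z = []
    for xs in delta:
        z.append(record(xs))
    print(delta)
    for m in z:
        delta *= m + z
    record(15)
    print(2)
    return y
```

delta = delta + y % delta

Transformed code:
def build(delta):
    if y != 2:
        y = delta <= y
        delta = delta + y % delta
    else:
        delta = delta > y
    print(m)
    delta = 37
    m = m + (y != m)
    z = [record(xs) for xs in delta]
    print(delta)
    for m in z:
        delta = delta * (m + z)
    record(15)
    print(2)
    return y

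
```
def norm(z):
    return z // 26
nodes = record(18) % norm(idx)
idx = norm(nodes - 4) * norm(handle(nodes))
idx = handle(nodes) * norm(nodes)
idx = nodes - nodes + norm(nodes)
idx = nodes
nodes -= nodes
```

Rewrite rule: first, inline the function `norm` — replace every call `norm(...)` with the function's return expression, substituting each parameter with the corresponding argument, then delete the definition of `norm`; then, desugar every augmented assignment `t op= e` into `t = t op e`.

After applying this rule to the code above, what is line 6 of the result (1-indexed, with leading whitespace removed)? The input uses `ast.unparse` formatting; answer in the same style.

Transformed code:
nodes = record(18) % (idx // 26)
idx = (nodes - 4) // 26 * (handle(nodes) // 26)
idx = handle(nodes) * (nodes // 26)
idx = nodes - nodes + nodes // 26
idx = nodes
nodes = nodes - nodes

nodes = nodes - nodes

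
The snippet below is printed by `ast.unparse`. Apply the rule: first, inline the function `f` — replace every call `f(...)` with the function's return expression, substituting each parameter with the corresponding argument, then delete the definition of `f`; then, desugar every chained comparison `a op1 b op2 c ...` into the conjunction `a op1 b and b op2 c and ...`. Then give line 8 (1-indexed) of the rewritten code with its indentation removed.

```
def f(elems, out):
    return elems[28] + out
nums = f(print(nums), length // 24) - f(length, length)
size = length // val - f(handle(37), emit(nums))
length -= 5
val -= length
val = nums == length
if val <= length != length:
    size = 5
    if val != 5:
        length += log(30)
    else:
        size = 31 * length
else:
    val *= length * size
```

if val != 5:

Transformed code:
nums = print(nums)[28] + length // 24 - (length[28] + length)
size = length // val - (handle(37)[28] + emit(nums))
length -= 5
val -= length
val = nums == length
if val <= length and length != length:
    size = 5
    if val != 5:
        length += log(30)
    else:
        size = 31 * length
else:
    val *= length * size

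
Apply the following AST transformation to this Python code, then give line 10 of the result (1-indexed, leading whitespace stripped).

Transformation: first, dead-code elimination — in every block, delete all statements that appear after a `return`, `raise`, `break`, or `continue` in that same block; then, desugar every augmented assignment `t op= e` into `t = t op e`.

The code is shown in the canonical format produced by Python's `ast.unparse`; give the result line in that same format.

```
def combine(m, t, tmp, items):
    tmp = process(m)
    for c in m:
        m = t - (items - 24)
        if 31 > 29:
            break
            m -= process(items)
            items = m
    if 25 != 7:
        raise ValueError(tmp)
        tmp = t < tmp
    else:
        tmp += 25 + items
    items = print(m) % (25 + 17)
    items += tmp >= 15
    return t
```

tmp = tmp + (25 + items)

Transformed code:
def combine(m, t, tmp, items):
    tmp = process(m)
    for c in m:
        m = t - (items - 24)
        if 31 > 29:
            break
    if 25 != 7:
        raise ValueError(tmp)
    else:
        tmp = tmp + (25 + items)
    items = print(m) % (25 + 17)
    items = items + (tmp >= 15)
    return t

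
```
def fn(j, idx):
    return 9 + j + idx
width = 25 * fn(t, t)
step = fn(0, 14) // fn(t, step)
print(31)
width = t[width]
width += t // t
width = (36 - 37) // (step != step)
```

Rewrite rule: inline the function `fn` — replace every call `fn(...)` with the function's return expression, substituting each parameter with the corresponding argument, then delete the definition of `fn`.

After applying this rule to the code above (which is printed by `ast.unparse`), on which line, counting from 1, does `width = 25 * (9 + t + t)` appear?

1

Transformed code:
width = 25 * (9 + t + t)
step = (9 + 0 + 14) // (9 + t + step)
print(31)
width = t[width]
width += t // t
width = (36 - 37) // (step != step)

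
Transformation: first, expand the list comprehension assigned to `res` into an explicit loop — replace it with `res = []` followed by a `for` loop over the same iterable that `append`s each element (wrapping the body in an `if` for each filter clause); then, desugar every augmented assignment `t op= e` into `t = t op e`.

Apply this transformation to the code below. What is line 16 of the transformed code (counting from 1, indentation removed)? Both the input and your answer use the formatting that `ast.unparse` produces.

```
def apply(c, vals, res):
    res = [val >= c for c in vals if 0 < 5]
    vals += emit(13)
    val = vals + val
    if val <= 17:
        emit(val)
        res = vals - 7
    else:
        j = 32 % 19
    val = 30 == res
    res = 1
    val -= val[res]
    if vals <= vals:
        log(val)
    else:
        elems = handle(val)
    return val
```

Transformed code:
def apply(c, vals, res):
    res = []
    for c in vals:
        if 0 < 5:
            res.append(val >= c)
    vals = vals + emit(13)
    val = vals + val
    if val <= 17:
        emit(val)
        res = vals - 7
    else:
        j = 32 % 19
    val = 30 == res
    res = 1
    val = val - val[res]
    if vals <= vals:
        log(val)
    else:
        elems = handle(val)
    return val

if vals <= vals:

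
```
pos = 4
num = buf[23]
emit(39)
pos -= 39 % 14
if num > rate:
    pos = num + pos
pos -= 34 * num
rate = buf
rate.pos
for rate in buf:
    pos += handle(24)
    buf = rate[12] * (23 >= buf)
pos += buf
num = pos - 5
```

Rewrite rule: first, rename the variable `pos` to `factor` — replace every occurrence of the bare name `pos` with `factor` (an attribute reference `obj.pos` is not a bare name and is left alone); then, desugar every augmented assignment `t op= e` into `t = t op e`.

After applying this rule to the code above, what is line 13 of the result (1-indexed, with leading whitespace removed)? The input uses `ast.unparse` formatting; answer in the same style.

factor = factor + buf

Transformed code:
factor = 4
num = buf[23]
emit(39)
factor = factor - 39 % 14
if num > rate:
    factor = num + factor
factor = factor - 34 * num
rate = buf
rate.pos
for rate in buf:
    factor = factor + handle(24)
    buf = rate[12] * (23 >= buf)
factor = factor + buf
num = factor - 5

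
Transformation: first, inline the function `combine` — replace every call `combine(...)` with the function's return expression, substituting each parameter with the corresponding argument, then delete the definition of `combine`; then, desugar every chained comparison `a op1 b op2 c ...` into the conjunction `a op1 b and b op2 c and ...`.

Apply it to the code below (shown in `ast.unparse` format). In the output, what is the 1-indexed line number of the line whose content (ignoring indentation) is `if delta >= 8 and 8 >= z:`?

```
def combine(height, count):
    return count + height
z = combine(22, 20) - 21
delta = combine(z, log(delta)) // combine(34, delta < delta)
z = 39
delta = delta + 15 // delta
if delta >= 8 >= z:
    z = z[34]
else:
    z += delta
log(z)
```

5

Transformed code:
z = 20 + 22 - 21
delta = (log(delta) + z) // ((delta < delta) + 34)
z = 39
delta = delta + 15 // delta
if delta >= 8 and 8 >= z:
    z = z[34]
else:
    z += delta
log(z)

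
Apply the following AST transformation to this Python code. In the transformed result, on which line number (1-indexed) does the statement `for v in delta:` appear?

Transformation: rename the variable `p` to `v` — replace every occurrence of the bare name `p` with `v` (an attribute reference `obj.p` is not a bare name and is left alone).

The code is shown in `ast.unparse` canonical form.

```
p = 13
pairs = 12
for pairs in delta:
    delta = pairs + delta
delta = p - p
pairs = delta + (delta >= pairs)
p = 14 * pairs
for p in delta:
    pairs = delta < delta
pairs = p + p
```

8

Transformed code:
v = 13
pairs = 12
for pairs in delta:
    delta = pairs + delta
delta = v - v
pairs = delta + (delta >= pairs)
v = 14 * pairs
for v in delta:
    pairs = delta < delta
pairs = v + v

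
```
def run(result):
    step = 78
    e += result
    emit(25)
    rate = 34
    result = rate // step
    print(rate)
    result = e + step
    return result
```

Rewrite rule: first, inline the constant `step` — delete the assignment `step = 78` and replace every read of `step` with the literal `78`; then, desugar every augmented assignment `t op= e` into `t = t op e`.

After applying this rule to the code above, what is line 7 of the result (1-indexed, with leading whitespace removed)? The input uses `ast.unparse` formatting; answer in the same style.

Transformed code:
def run(result):
    e = e + result
    emit(25)
    rate = 34
    result = rate // 78
    print(rate)
    result = e + 78
    return result

result = e + 78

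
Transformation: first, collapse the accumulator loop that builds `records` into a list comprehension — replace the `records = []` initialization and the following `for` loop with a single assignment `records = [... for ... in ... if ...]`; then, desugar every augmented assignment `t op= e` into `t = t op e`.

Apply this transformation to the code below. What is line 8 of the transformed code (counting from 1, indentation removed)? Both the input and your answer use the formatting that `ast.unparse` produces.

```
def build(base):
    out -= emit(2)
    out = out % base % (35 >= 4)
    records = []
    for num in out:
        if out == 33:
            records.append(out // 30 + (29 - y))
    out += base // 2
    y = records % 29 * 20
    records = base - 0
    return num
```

return num

Transformed code:
def build(base):
    out = out - emit(2)
    out = out % base % (35 >= 4)
    records = [out // 30 + (29 - y) for num in out if out == 33]
    out = out + base // 2
    y = records % 29 * 20
    records = base - 0
    return num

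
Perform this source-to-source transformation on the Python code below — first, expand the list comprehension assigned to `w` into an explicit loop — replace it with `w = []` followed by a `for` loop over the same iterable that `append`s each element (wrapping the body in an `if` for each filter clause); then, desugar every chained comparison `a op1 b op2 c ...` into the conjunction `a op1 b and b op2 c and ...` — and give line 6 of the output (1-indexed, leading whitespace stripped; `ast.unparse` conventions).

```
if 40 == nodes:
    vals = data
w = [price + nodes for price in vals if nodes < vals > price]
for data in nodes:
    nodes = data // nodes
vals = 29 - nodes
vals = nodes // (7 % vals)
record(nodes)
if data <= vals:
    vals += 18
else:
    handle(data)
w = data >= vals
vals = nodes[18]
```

w.append(price + nodes)

Transformed code:
if 40 == nodes:
    vals = data
w = []
for price in vals:
    if nodes < vals and vals > price:
        w.append(price + nodes)
for data in nodes:
    nodes = data // nodes
vals = 29 - nodes
vals = nodes // (7 % vals)
record(nodes)
if data <= vals:
    vals += 18
else:
    handle(data)
w = data >= vals
vals = nodes[18]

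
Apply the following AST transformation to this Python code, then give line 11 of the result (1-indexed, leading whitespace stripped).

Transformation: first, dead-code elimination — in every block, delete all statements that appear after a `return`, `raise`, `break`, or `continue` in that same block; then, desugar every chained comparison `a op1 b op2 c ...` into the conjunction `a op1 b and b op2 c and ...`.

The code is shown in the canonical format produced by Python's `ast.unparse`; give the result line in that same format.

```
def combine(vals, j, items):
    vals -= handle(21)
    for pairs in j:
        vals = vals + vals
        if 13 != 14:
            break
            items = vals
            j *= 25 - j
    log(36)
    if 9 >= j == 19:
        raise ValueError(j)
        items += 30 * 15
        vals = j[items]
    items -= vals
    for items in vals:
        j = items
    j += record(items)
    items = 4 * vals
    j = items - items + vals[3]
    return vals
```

for items in vals:

Transformed code:
def combine(vals, j, items):
    vals -= handle(21)
    for pairs in j:
        vals = vals + vals
        if 13 != 14:
            break
    log(36)
    if 9 >= j and j == 19:
        raise ValueError(j)
    items -= vals
    for items in vals:
        j = items
    j += record(items)
    items = 4 * vals
    j = items - items + vals[3]
    return vals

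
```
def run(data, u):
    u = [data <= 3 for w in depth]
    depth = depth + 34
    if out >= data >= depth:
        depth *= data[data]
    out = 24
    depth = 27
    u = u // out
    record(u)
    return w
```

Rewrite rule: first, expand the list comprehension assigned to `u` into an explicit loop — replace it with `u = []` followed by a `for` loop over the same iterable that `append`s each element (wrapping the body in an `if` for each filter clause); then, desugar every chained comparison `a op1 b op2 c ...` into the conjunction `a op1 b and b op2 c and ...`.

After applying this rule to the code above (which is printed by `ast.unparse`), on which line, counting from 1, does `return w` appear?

Transformed code:
def run(data, u):
    u = []
    for w in depth:
        u.append(data <= 3)
    depth = depth + 34
    if out >= data and data >= depth:
        depth *= data[data]
    out = 24
    depth = 27
    u = u // out
    record(u)
    return w

12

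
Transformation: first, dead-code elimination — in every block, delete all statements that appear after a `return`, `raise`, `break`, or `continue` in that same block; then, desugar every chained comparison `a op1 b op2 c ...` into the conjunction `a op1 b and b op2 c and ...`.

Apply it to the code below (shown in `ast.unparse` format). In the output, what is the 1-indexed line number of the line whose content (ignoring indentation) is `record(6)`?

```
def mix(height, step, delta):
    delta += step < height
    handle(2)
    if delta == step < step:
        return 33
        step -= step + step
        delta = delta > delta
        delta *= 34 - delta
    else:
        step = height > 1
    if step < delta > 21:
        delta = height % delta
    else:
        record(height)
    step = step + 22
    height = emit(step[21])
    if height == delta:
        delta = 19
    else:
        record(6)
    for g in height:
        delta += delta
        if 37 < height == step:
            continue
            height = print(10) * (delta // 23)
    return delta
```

17

Transformed code:
def mix(height, step, delta):
    delta += step < height
    handle(2)
    if delta == step and step < step:
        return 33
    else:
        step = height > 1
    if step < delta and delta > 21:
        delta = height % delta
    else:
        record(height)
    step = step + 22
    height = emit(step[21])
    if height == delta:
        delta = 19
    else:
        record(6)
    for g in height:
        delta += delta
        if 37 < height and height == step:
            continue
    return delta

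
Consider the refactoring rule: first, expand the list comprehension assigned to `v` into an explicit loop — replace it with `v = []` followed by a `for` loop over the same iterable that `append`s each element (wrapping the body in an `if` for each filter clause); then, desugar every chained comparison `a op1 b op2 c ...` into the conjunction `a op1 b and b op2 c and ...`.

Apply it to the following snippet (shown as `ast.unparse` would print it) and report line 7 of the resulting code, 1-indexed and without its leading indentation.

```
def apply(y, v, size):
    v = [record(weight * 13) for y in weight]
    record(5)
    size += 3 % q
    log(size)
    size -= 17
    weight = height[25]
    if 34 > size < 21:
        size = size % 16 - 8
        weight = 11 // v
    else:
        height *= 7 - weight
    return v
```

log(size)

Transformed code:
def apply(y, v, size):
    v = []
    for y in weight:
        v.append(record(weight * 13))
    record(5)
    size += 3 % q
    log(size)
    size -= 17
    weight = height[25]
    if 34 > size and size < 21:
        size = size % 16 - 8
        weight = 11 // v
    else:
        height *= 7 - weight
    return v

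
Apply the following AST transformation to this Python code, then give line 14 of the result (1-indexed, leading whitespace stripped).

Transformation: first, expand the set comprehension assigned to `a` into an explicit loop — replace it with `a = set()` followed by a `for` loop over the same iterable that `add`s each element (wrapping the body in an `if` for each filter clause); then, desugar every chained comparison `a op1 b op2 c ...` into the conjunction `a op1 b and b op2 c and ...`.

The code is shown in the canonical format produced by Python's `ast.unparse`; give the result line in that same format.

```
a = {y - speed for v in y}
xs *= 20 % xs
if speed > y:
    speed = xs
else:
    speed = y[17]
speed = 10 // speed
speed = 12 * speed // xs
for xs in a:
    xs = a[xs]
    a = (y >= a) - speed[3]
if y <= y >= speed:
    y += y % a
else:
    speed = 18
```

Transformed code:
a = set()
for v in y:
    a.add(y - speed)
xs *= 20 % xs
if speed > y:
    speed = xs
else:
    speed = y[17]
speed = 10 // speed
speed = 12 * speed // xs
for xs in a:
    xs = a[xs]
    a = (y >= a) - speed[3]
if y <= y and y >= speed:
    y += y % a
else:
    speed = 18

if y <= y and y >= speed:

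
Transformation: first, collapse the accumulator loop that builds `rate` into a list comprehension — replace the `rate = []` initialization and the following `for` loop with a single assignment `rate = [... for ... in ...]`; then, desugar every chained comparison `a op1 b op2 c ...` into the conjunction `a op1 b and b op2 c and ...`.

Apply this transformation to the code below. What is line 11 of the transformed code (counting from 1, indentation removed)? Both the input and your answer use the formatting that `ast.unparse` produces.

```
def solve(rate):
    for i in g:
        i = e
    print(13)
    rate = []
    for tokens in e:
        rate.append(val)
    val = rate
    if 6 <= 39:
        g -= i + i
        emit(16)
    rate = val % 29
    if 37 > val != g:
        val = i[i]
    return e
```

if 37 > val and val != g:

Transformed code:
def solve(rate):
    for i in g:
        i = e
    print(13)
    rate = [val for tokens in e]
    val = rate
    if 6 <= 39:
        g -= i + i
        emit(16)
    rate = val % 29
    if 37 > val and val != g:
        val = i[i]
    return e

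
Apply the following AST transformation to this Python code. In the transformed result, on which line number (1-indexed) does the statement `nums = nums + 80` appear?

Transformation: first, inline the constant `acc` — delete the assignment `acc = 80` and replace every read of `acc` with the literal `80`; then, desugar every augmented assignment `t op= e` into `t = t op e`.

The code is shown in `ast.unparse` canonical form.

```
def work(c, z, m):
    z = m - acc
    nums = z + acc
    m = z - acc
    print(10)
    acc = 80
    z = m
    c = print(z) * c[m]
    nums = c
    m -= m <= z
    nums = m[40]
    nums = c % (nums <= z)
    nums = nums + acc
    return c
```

12

Transformed code:
def work(c, z, m):
    z = m - 80
    nums = z + 80
    m = z - 80
    print(10)
    z = m
    c = print(z) * c[m]
    nums = c
    m = m - (m <= z)
    nums = m[40]
    nums = c % (nums <= z)
    nums = nums + 80
    return c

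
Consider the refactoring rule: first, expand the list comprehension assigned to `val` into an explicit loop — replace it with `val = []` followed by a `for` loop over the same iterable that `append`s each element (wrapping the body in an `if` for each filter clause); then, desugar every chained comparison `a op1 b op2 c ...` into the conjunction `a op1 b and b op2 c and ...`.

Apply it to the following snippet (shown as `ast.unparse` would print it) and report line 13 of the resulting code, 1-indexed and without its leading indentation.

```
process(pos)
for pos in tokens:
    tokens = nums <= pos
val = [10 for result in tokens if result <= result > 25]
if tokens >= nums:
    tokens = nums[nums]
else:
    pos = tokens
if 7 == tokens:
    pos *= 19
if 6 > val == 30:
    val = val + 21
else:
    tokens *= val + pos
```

pos *= 19

Transformed code:
process(pos)
for pos in tokens:
    tokens = nums <= pos
val = []
for result in tokens:
    if result <= result and result > 25:
        val.append(10)
if tokens >= nums:
    tokens = nums[nums]
else:
    pos = tokens
if 7 == tokens:
    pos *= 19
if 6 > val and val == 30:
    val = val + 21
else:
    tokens *= val + pos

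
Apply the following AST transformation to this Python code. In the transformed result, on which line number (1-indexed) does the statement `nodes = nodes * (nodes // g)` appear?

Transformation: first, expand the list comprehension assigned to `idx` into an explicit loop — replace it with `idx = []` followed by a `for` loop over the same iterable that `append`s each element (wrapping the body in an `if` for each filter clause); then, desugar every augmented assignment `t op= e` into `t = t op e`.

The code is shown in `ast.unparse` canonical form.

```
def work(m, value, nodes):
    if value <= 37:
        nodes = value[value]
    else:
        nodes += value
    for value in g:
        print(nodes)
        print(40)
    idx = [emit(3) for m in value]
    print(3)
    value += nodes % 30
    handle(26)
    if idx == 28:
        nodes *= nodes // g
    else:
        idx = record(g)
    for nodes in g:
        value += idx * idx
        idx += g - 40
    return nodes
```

16

Transformed code:
def work(m, value, nodes):
    if value <= 37:
        nodes = value[value]
    else:
        nodes = nodes + value
    for value in g:
        print(nodes)
        print(40)
    idx = []
    for m in value:
        idx.append(emit(3))
    print(3)
    value = value + nodes % 30
    handle(26)
    if idx == 28:
        nodes = nodes * (nodes // g)
    else:
        idx = record(g)
    for nodes in g:
        value = value + idx * idx
        idx = idx + (g - 40)
    return nodes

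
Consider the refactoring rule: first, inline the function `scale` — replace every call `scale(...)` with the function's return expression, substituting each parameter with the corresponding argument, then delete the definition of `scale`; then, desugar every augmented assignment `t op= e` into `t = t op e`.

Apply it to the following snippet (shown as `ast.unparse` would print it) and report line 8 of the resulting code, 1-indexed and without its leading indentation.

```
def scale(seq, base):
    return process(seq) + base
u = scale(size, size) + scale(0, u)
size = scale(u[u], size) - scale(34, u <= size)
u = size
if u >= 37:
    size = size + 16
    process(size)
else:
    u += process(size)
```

Transformed code:
u = process(size) + size + (process(0) + u)
size = process(u[u]) + size - (process(34) + (u <= size))
u = size
if u >= 37:
    size = size + 16
    process(size)
else:
    u = u + process(size)

u = u + process(size)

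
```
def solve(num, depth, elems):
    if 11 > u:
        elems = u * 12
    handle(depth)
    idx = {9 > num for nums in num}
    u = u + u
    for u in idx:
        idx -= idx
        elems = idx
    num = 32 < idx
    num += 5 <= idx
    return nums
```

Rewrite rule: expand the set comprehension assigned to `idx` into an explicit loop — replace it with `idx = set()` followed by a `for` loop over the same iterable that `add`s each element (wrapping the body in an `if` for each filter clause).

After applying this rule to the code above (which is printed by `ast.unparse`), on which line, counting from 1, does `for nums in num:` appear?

Transformed code:
def solve(num, depth, elems):
    if 11 > u:
        elems = u * 12
    handle(depth)
    idx = set()
    for nums in num:
        idx.add(9 > num)
    u = u + u
    for u in idx:
        idx -= idx
        elems = idx
    num = 32 < idx
    num += 5 <= idx
    return nums

6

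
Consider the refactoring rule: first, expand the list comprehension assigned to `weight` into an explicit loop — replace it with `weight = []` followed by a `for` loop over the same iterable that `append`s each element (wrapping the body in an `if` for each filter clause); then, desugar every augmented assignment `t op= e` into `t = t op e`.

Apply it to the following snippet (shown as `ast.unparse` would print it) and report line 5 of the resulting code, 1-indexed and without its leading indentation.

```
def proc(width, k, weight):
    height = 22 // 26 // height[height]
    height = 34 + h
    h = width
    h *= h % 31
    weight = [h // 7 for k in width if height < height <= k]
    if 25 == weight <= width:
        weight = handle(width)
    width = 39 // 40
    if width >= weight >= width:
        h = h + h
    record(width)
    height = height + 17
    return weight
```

Transformed code:
def proc(width, k, weight):
    height = 22 // 26 // height[height]
    height = 34 + h
    h = width
    h = h * (h % 31)
    weight = []
    for k in width:
        if height < height <= k:
            weight.append(h // 7)
    if 25 == weight <= width:
        weight = handle(width)
    width = 39 // 40
    if width >= weight >= width:
        h = h + h
    record(width)
    height = height + 17
    return weight

h = h * (h % 31)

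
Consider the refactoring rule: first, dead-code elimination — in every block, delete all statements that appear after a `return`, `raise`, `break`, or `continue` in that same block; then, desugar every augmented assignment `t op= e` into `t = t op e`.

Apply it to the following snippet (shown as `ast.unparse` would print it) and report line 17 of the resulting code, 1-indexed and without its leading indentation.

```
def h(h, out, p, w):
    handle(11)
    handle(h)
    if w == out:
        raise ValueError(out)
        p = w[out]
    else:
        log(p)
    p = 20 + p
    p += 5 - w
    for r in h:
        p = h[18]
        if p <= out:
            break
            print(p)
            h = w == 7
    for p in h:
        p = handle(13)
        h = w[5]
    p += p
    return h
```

p = p + p

Transformed code:
def h(h, out, p, w):
    handle(11)
    handle(h)
    if w == out:
        raise ValueError(out)
    else:
        log(p)
    p = 20 + p
    p = p + (5 - w)
    for r in h:
        p = h[18]
        if p <= out:
            break
    for p in h:
        p = handle(13)
        h = w[5]
    p = p + p
    return h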